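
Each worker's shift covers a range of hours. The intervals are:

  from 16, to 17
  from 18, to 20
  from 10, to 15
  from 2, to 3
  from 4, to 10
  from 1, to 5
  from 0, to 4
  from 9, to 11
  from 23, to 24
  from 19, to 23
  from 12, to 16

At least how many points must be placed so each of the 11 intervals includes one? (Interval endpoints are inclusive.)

5

Process intervals by earliest right end; each time one isn't hit yet, stab at its right endpoint.
By right end: [2,3]  [0,4]  [1,5]  [4,10]  [9,11]  [10,15]  [12,16]  [16,17]  [18,20]  [19,23]  [23,24]
[2,3] uncovered → point at 3; [4,10] uncovered → point at 10; [12,16] uncovered → point at 16; [18,20] uncovered → point at 20; [23,24] uncovered → point at 24.
Points: 3, 10, 16, 20, 24 (5 total).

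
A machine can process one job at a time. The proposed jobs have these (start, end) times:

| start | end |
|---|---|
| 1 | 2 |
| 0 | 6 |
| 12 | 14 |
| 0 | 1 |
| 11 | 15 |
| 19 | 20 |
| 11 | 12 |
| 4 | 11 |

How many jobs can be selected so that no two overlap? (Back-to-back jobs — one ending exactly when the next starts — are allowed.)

Sort by end time and greedily take each interval whose start is ≥ the last chosen end.
Sorted by end: (0,1)  (1,2)  (0,6)  (4,11)  (11,12)  (12,14)  (11,15)  (19,20)
take (0,1); take (1,2); skip (0,6); take (4,11); take (11,12); take (12,14); take (19,20).
Selected 6 jobs.

6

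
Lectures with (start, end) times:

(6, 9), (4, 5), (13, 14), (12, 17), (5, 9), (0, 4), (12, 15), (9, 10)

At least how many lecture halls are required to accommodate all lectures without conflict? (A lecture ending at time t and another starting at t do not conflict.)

3

The answer is the maximum number of intervals overlapping at any instant.
starts: [0, 4, 5, 6, 9, 12, 12, 13]
ends:   [4, 5, 9, 9, 10, 14, 15, 17]
s0→1 e4→0 s4→1 e5→0 s5→1 s6→2 e9→1 e9→0 s9→1 e10→0 s12→1 s12→2 s13→3  — peak 3.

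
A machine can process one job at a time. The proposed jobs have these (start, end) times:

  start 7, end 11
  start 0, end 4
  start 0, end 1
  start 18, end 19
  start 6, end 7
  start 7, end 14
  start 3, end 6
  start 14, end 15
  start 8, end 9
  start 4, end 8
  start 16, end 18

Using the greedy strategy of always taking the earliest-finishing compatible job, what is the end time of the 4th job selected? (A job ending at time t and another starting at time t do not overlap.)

Order by finish time; keep every interval that doesn't clash with the previous kept one.
By end time: (0,1), (0,4), (3,6), (6,7), (4,8), (8,9), (7,11), (7,14), (14,15), (16,18), (18,19).
Pick (0,1); next start ≥ 1 → (3,6); next start ≥ 6 → (6,7); next start ≥ 7 → (8,9); next start ≥ 9 → (14,15); next start ≥ 15 → (16,18); next start ≥ 18 → (18,19).
Selected: (0,1) (3,6) (6,7) (8,9) (14,15) (16,18) (18,19)

9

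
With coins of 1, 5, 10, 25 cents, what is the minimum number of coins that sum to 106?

Use the largest denomination that fits, subtract, and repeat.
106 − 4×25→6 − 1×5→1 − 1×1→0
Total coins = 4 + 1 + 1 = 6

6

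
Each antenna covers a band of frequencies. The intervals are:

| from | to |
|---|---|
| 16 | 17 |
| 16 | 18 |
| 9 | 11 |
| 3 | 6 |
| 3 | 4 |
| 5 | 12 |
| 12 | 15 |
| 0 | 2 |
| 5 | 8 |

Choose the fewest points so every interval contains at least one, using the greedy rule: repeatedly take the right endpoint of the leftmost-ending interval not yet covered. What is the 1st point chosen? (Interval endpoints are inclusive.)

Sort by right endpoint; whenever an interval is uncovered, place a point at its right end.
Sorted: [0,2] [3,4] [3,6] [5,8] [9,11] [5,12] [12,15] [16,17] [16,18]
{[0,2]} hit by 2; {[3,4],[3,6]} hit by 4; {[5,8]} hit by 8; {[9,11],[5,12]} hit by 11; {[12,15]} hit by 15; {[16,17],[16,18]} hit by 17.
Points: 2, 4, 8, 11, 15, 17 (6 total).

2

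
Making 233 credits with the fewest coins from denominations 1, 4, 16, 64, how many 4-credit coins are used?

2

233 = 3×64 + 2×16 + 2×4 + 1×1
Count of 4: 2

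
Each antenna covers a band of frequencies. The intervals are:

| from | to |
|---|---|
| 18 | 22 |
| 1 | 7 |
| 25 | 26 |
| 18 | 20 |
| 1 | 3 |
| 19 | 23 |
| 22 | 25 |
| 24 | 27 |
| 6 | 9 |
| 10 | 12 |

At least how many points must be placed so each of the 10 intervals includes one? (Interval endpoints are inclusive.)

Sort by right endpoint; whenever an interval is uncovered, place a point at its right end.
By right end: [1,3]  [1,7]  [6,9]  [10,12]  [18,20]  [18,22]  [19,23]  [22,25]  [25,26]  [24,27]
[1,3] uncovered → point at 3; [6,9] uncovered → point at 9; [10,12] uncovered → point at 12; [18,20] uncovered → point at 20; [22,25] uncovered → point at 25.
Points: 3, 9, 12, 20, 25 (5 total).

5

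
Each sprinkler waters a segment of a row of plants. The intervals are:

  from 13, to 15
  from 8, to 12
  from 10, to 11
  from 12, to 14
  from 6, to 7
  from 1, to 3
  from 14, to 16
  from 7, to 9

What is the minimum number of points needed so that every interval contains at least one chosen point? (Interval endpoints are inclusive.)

4

Sorted: [1,3] [6,7] [7,9] [10,11] [8,12] [12,14] [13,15] [14,16]
{[1,3]} hit by 3; {[6,7],[7,9]} hit by 7; {[10,11],[8,12]} hit by 11; {[12,14],[13,15],[14,16]} hit by 14.
Points: 3, 7, 11, 14 (4 total).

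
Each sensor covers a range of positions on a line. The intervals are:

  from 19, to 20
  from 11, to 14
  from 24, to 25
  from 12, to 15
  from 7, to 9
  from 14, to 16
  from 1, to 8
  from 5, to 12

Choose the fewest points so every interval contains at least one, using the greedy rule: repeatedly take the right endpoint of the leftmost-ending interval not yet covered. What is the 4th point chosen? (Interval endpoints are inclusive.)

25

Sort by right endpoint; whenever an interval is uncovered, place a point at its right end.
By right end: [1,8]  [7,9]  [5,12]  [11,14]  [12,15]  [14,16]  [19,20]  [24,25]
[1,8] uncovered → point at 8; [11,14] uncovered → point at 14; [19,20] uncovered → point at 20; [24,25] uncovered → point at 25.
Points: 8, 14, 20, 25 (4 total).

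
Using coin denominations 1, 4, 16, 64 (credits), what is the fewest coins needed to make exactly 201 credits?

6

Use the largest denomination that fits, subtract, and repeat.
201 − 3×64→9 − 2×4→1 − 1×1→0
Total coins = 3 + 2 + 1 = 6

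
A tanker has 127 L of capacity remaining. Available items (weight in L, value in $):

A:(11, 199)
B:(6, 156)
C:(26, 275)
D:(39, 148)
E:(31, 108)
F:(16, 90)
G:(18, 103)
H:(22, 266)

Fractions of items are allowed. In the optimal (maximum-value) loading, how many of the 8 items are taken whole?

6

Ratios (sorted): B 26.00, A 18.09, H 12.09, C 10.58, G 5.72, F 5.62, D 3.79, E 3.48
take B (6 @ 156); take A (11 @ 199); take H (22 @ 266); take C (26 @ 275); take G (18 @ 103); take F (16 @ 90); take 28/39 of D → 106.26. Capacity used 127/127.
6 item(s) taken whole; one partial (take 28/39 of D).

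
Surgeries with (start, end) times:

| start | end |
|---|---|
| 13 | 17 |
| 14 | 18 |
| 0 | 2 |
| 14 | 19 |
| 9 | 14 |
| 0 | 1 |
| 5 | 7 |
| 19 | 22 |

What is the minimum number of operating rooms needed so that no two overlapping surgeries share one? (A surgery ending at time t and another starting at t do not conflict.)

3

The answer is the maximum number of intervals overlapping at any instant.
starts: [0, 0, 5, 9, 13, 14, 14, 19]
ends:   [1, 2, 7, 14, 17, 18, 19, 22]
s0→1 s0→2 e1→1 e2→0 s5→1 e7→0 s9→1 s13→2 e14→1 s14→2 s14→3  — peak 3.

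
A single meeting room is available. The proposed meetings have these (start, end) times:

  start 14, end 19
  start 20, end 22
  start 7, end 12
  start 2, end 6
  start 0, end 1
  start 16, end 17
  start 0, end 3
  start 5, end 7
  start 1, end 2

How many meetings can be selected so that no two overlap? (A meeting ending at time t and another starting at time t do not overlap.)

Sorted by end: (0,1)  (1,2)  (0,3)  (2,6)  (5,7)  (7,12)  (16,17)  (14,19)  (20,22)
take (0,1); take (1,2); take (2,6); take (7,12); take (16,17); skip (14,19); take (20,22).
Selected 6 meetings.

6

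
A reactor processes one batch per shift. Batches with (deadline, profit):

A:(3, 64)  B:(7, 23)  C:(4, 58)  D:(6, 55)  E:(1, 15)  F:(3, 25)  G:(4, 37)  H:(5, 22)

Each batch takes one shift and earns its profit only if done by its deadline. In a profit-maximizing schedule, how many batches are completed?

7

Take jobs in profit order; each goes to the latest open slot no later than its deadline.
Profit order: A=64 C=58 D=55 G=37 F=25 B=23 H=22 E=15
Assign: A→slot 3, C→slot 4, D→slot 6, G→slot 2, F→slot 1, B→slot 7, H→slot 5, E skipped.
Slots: [1:F] [2:G] [3:A] [4:C] [5:H] [6:D] [7:B]
7 of 8 scheduled.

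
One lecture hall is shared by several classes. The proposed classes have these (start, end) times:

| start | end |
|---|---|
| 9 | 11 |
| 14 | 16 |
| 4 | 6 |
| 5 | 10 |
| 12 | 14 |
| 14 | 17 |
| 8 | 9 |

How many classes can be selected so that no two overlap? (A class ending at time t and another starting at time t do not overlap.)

Sort by end time and greedily take each interval whose start is ≥ the last chosen end.
By end time: (4,6), (8,9), (5,10), (9,11), (12,14), (14,16), (14,17).
Pick (4,6); next start ≥ 6 → (8,9); next start ≥ 9 → (9,11); next start ≥ 11 → (12,14); next start ≥ 14 → (14,16).
Selected 5 classes.

5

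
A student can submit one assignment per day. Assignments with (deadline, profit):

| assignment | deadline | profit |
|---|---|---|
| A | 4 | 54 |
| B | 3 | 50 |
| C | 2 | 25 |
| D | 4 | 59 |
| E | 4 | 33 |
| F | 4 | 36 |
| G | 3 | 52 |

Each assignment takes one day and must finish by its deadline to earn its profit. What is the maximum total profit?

Take jobs in profit order; each goes to the latest open slot no later than its deadline.
By profit: D(d4,59), A(d4,54), G(d3,52), B(d3,50), F(d4,36), E(d4,33), C(d2,25)
D→slot 4; A→slot 3; G→slot 2; B→slot 1; F skipped; E skipped; C skipped.
Profit = 50 + 52 + 54 + 59 = 215

215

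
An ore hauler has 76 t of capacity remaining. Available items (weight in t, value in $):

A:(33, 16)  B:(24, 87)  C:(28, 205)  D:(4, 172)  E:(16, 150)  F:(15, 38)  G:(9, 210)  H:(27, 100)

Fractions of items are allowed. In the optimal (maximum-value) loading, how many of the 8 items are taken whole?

4

Ratios (sorted): D 43.00, G 23.33, E 9.38, C 7.32, H 3.70, B 3.62, F 2.53, A 0.48
take D (4 @ 172); take G (9 @ 210); take E (16 @ 150); take C (28 @ 205); take 19/27 of H → 70.37. Capacity used 76/76.
4 item(s) taken whole; one partial (take 19/27 of H).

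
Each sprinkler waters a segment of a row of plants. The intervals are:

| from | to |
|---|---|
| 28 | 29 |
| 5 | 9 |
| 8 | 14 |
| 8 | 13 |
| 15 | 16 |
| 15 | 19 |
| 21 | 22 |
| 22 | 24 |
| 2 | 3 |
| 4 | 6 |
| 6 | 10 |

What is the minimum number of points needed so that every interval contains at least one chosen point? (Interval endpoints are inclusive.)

Sorted: [2,3] [4,6] [5,9] [6,10] [8,13] [8,14] [15,16] [15,19] [21,22] [22,24] [28,29]
{[2,3]} hit by 3; {[4,6],[5,9],[6,10]} hit by 6; {[8,13],[8,14]} hit by 13; {[15,16],[15,19]} hit by 16; {[21,22],[22,24]} hit by 22; {[28,29]} hit by 29.
Points: 3, 6, 13, 16, 22, 29 (6 total).

6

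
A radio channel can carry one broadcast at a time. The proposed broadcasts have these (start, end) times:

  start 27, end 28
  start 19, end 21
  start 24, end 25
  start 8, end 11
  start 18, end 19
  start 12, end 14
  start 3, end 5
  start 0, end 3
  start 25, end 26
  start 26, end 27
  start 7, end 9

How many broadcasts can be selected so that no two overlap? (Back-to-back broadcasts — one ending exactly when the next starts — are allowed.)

10

Sorted by end: (0,3)  (3,5)  (7,9)  (8,11)  (12,14)  (18,19)  (19,21)  (24,25)  (25,26)  (26,27)  (27,28)
take (0,3); take (3,5); take (7,9); take (12,14); take (18,19); take (19,21); take (24,25); take (25,26); take (26,27); take (27,28).
Selected 10 broadcasts.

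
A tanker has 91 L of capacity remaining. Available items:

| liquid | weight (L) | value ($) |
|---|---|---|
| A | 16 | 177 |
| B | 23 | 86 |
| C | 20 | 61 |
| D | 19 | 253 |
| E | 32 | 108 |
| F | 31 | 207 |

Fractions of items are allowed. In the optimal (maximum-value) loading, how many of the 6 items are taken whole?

4

Sort by value per unit weight and fill in that order.
Ratios (sorted): D 13.32, A 11.06, F 6.68, B 3.74, E 3.38, C 3.05
take D (19 @ 253); take A (16 @ 177); take F (31 @ 207); take B (23 @ 86); take 2/32 of E → 6.75. Capacity used 91/91.
4 item(s) taken whole; one partial (take 2/32 of E).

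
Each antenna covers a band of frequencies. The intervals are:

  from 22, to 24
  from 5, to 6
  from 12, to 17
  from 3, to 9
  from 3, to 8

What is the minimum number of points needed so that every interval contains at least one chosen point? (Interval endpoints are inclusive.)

3

Process intervals by earliest right end; each time one isn't hit yet, stab at its right endpoint.
By right end: [5,6]  [3,8]  [3,9]  [12,17]  [22,24]
[5,6] uncovered → point at 6; [12,17] uncovered → point at 17; [22,24] uncovered → point at 24.
Points: 6, 17, 24 (3 total).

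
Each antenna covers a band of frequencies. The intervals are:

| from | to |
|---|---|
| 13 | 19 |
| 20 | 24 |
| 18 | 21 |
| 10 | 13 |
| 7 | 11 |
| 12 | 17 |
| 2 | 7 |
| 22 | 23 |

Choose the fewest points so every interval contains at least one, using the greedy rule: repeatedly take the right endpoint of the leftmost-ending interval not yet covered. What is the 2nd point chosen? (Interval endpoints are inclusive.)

13

Sorted: [2,7] [7,11] [10,13] [12,17] [13,19] [18,21] [22,23] [20,24]
{[2,7],[7,11]} hit by 7; {[10,13],[12,17],[13,19]} hit by 13; {[18,21]} hit by 21; {[22,23],[20,24]} hit by 23.
Points: 7, 13, 21, 23 (4 total).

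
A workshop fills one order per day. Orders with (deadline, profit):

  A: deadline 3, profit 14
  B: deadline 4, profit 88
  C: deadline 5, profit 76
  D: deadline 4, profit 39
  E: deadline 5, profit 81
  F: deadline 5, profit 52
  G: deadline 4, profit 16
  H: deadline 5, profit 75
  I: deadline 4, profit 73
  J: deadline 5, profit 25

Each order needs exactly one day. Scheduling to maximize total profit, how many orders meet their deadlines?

Take jobs in profit order; each goes to the latest open slot no later than its deadline.
Profit order: B=88 E=81 C=76 H=75 I=73 F=52 D=39 J=25 G=16 A=14
Assign: B→slot 4, E→slot 5, C→slot 3, H→slot 2, I→slot 1, F skipped, D skipped, J skipped, G skipped, A skipped.
Slots: [1:I] [2:H] [3:C] [4:B] [5:E]
5 of 10 scheduled.

5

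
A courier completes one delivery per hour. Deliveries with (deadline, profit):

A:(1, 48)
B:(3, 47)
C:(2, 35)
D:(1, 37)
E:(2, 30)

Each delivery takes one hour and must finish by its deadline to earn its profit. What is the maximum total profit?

130

Take jobs in profit order; each goes to the latest open slot no later than its deadline.
Profit order: A=48 B=47 D=37 C=35 E=30
Assign: A→slot 1, B→slot 3, D skipped, C→slot 2, E skipped.
Slots: [1:A] [2:C] [3:B]
Profit = 48 + 35 + 47 = 130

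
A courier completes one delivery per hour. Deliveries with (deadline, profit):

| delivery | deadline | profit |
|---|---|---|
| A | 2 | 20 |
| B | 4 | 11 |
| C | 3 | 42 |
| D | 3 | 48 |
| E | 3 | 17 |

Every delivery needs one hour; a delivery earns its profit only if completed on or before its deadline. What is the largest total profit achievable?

Take jobs in profit order; each goes to the latest open slot no later than its deadline.
By profit: D(d3,48), C(d3,42), A(d2,20), E(d3,17), B(d4,11)
D→slot 3; C→slot 2; A→slot 1; E skipped; B→slot 4.
Profit = 20 + 42 + 48 + 11 = 121

121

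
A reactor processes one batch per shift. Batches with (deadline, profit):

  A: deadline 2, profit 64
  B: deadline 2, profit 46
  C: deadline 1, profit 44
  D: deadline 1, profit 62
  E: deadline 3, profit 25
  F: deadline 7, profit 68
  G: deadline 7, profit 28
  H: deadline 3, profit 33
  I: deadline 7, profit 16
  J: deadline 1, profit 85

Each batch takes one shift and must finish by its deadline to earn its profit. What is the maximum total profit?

By profit: J(d1,85), F(d7,68), A(d2,64), D(d1,62), B(d2,46), C(d1,44), H(d3,33), G(d7,28), E(d3,25), I(d7,16)
J→slot 1; F→slot 7; A→slot 2; D skipped; B skipped; C skipped; H→slot 3; G→slot 6; E skipped; I→slot 5.
Profit = 85 + 64 + 33 + 16 + 28 + 68 = 294

294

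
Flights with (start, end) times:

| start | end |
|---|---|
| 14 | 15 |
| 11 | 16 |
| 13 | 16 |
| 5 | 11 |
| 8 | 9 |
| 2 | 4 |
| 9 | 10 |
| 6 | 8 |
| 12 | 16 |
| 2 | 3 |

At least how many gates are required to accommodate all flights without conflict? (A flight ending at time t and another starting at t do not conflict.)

4

Count concurrent intervals with a sweep; the peak is the room count.
starts: [2, 2, 5, 6, 8, 9, 11, 12, 13, 14]
ends:   [3, 4, 8, 9, 10, 11, 15, 16, 16, 16]
s2→1 s2→2 e3→1 e4→0 s5→1 s6→2 e8→1 s8→2 e9→1 s9→2 e10→1 e11→0 s11→1 s12→2 s13→3 s14→4  — peak 4.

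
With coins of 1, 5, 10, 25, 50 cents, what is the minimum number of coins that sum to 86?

4

86 − 1×50→36 − 1×25→11 − 1×10→1 − 1×1→0
Total coins = 1 + 1 + 1 + 1 = 4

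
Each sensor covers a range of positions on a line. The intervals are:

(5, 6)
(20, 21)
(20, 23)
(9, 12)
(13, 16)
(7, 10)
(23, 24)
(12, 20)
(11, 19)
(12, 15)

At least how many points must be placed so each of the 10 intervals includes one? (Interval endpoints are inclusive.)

Sort by right endpoint; whenever an interval is uncovered, place a point at its right end.
Sorted: [5,6] [7,10] [9,12] [12,15] [13,16] [11,19] [12,20] [20,21] [20,23] [23,24]
{[5,6]} hit by 6; {[7,10],[9,12]} hit by 10; {[12,15],[13,16],[11,19],[12,20]} hit by 15; {[20,21],[20,23]} hit by 21; {[23,24]} hit by 24.
Points: 6, 10, 15, 21, 24 (5 total).

5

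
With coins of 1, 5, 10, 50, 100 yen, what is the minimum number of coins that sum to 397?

11

397 − 3×100→97 − 1×50→47 − 4×10→7 − 1×5→2 − 2×1→0
Total coins = 3 + 1 + 4 + 1 + 2 = 11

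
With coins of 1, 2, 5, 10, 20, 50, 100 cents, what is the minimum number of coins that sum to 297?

7

Use the largest denomination that fits, subtract, and repeat.
297 = 2×100 + 1×50 + 2×20 + 1×5 + 1×2
Total coins = 2 + 1 + 2 + 1 + 1 = 7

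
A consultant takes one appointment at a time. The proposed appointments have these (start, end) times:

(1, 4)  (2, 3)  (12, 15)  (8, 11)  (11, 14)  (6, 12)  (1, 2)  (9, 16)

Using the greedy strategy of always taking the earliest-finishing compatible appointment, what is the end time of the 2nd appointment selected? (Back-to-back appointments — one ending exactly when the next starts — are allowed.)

3

Sort by end time and greedily take each interval whose start is ≥ the last chosen end.
By end time: (1,2), (2,3), (1,4), (8,11), (6,12), (11,14), (12,15), (9,16).
Pick (1,2); next start ≥ 2 → (2,3); next start ≥ 3 → (8,11); next start ≥ 11 → (11,14).
Selected: (1,2) (2,3) (8,11) (11,14)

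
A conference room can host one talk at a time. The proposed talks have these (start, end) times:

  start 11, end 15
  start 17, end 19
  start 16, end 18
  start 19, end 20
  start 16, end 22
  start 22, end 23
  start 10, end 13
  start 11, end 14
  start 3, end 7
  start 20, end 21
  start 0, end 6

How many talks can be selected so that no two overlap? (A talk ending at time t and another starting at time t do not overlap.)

6

Order by finish time; keep every interval that doesn't clash with the previous kept one.
Sorted by end: (0,6)  (3,7)  (10,13)  (11,14)  (11,15)  (16,18)  (17,19)  (19,20)  (20,21)  (16,22)  (22,23)
take (0,6); skip (3,7); take (10,13); take (16,18); skip (17,19); take (19,20); take (20,21); skip (16,22); take (22,23).
Selected 6 talks.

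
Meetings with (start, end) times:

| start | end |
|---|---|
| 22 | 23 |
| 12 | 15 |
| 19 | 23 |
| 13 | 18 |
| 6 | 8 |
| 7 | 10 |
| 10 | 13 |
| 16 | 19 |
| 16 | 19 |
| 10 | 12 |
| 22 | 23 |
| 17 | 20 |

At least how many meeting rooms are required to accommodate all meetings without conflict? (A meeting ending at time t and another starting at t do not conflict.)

Count concurrent intervals with a sweep; the peak is the room count.
starts: [6, 7, 10, 10, 12, 13, 16, 16, 17, 19, 22, 22]
ends:   [8, 10, 12, 13, 15, 18, 19, 19, 20, 23, 23, 23]
s6→1 s7→2 e8→1 e10→0 s10→1 s10→2 e12→1 s12→2 e13→1 s13→2 e15→1 s16→2 s16→3 s17→4  — peak 4.

4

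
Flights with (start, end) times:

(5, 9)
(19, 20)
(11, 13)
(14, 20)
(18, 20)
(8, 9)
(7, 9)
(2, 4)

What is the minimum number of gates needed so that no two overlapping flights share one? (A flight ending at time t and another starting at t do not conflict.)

The answer is the maximum number of intervals overlapping at any instant.
Events (time:±→running): 2:+→1 4:-→0 5:+→1 7:+→2 8:+→3 … peak 3.

3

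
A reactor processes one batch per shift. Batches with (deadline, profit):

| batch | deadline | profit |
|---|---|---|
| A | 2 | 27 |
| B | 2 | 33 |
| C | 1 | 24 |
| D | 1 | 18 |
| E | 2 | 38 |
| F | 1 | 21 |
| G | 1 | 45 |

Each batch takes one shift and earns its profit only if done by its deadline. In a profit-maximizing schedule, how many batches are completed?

2

Take jobs in profit order; each goes to the latest open slot no later than its deadline.
Profit order: G=45 E=38 B=33 A=27 C=24 F=21 D=18
Assign: G→slot 1, E→slot 2, B skipped, A skipped, C skipped, F skipped, D skipped.
Slots: [1:G] [2:E]
2 of 7 scheduled.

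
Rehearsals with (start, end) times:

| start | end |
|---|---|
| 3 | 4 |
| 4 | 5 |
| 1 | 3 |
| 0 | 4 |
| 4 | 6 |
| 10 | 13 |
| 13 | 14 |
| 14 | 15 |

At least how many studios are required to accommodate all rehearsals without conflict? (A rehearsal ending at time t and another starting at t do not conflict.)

The answer is the maximum number of intervals overlapping at any instant.
starts: [0, 1, 3, 4, 4, 10, 13, 14]
ends:   [3, 4, 4, 5, 6, 13, 14, 15]
s0→1 s1→2  — peak 2.

2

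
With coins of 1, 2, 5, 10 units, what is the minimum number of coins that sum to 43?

Use the largest denomination that fits, subtract, and repeat.
43 − 4×10→3 − 1×2→1 − 1×1→0
Total coins = 4 + 1 + 1 = 6

6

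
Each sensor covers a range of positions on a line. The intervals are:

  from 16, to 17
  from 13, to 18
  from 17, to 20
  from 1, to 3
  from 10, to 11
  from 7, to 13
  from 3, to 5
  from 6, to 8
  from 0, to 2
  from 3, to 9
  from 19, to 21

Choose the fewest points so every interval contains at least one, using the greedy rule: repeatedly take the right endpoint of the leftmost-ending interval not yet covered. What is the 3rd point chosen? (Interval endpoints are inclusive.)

Process intervals by earliest right end; each time one isn't hit yet, stab at its right endpoint.
Sorted: [0,2] [1,3] [3,5] [6,8] [3,9] [10,11] [7,13] [16,17] [13,18] [17,20] [19,21]
{[0,2],[1,3]} hit by 2; {[3,5]} hit by 5; {[6,8],[3,9]} hit by 8; {[10,11],[7,13]} hit by 11; {[16,17],[13,18],[17,20]} hit by 17; {[19,21]} hit by 21.
Points: 2, 5, 8, 11, 17, 21 (6 total).

8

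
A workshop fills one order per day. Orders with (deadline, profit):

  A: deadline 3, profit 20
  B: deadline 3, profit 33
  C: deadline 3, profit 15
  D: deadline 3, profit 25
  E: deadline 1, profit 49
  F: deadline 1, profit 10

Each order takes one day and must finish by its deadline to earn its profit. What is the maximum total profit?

107

Sort by profit descending; place each in the latest free slot ≤ its deadline.
Profit order: E=49 B=33 D=25 A=20 C=15 F=10
Assign: E→slot 1, B→slot 3, D→slot 2, A skipped, C skipped, F skipped.
Slots: [1:E] [2:D] [3:B]
Profit = 49 + 25 + 33 = 107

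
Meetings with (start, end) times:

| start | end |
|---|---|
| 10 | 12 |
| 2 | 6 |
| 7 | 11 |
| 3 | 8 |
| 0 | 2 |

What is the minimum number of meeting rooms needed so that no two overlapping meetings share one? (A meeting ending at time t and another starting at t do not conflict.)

starts: [0, 2, 3, 7, 10]
ends:   [2, 6, 8, 11, 12]
s0→1 e2→0 s2→1 s3→2  — peak 2.

2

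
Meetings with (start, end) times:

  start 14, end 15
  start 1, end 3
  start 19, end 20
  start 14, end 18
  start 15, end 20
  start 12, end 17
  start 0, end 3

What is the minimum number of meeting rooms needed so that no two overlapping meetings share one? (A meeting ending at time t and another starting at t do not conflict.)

starts: [0, 1, 12, 14, 14, 15, 19]
ends:   [3, 3, 15, 17, 18, 20, 20]
s0→1 s1→2 e3→1 e3→0 s12→1 s14→2 s14→3  — peak 3.

3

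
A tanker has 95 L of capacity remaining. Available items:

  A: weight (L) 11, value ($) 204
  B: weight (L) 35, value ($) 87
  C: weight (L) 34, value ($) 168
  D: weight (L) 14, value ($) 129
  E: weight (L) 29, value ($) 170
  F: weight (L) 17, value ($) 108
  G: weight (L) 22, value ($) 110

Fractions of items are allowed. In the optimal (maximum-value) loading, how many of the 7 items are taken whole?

5

Greedy by value/weight ratio, highest first.
Order: A (204/11=18.55) > D (129/14=9.21) > F (108/17=6.35) > E (170/29=5.86) > G (110/22=5.00) > C (168/34=4.94) > B (87/35=2.49)
Fill: take A (11 @ 204) → take D (14 @ 129) → take F (17 @ 108) → take E (29 @ 170) → take G (22 @ 110) → take 2/34 of C → 9.88; 95/95 used.
5 item(s) taken whole; one partial (take 2/34 of C).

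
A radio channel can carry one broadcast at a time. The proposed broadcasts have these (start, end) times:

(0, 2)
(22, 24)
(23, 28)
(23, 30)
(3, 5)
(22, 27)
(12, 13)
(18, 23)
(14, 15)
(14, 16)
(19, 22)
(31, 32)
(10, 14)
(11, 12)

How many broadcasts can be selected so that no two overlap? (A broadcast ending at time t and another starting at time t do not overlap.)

Order by finish time; keep every interval that doesn't clash with the previous kept one.
Sorted by end: (0,2)  (3,5)  (11,12)  (12,13)  (10,14)  (14,15)  (14,16)  (19,22)  (18,23)  (22,24)  (22,27)  (23,28)  (23,30)  (31,32)
take (0,2); take (3,5); take (11,12); take (12,13); skip (10,14); take (14,15); take (19,22); take (22,24); skip (23,28); take (31,32).
Selected 8 broadcasts.

8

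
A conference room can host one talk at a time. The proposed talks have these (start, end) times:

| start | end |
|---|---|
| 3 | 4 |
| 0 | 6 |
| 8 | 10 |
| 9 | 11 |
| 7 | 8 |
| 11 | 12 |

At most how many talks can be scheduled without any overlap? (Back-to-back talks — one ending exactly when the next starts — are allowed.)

Sorted by end: (3,4)  (0,6)  (7,8)  (8,10)  (9,11)  (11,12)
take (3,4); skip (0,6); take (7,8); take (8,10); take (11,12).
Selected 4 talks.

4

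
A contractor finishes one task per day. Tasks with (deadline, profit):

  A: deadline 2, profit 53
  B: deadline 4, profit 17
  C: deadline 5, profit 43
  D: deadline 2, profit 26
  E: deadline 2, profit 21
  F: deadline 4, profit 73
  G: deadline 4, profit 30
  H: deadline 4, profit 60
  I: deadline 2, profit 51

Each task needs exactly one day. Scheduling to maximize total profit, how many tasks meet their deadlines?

5

By profit: F(d4,73), H(d4,60), A(d2,53), I(d2,51), C(d5,43), G(d4,30), D(d2,26), E(d2,21), B(d4,17)
F→slot 4; H→slot 3; A→slot 2; I→slot 1; C→slot 5; G skipped; D skipped; E skipped; B skipped.
5 of 9 scheduled.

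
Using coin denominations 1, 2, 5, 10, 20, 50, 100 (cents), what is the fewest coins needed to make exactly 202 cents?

202 = 2×100 + 1×2
Total coins = 2 + 1 = 3

3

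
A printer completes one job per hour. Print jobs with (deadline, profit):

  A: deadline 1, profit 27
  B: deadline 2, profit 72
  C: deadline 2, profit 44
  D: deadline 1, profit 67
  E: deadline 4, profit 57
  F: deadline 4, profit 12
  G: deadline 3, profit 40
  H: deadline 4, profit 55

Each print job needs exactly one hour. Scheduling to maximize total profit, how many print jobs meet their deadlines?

By profit: B(d2,72), D(d1,67), E(d4,57), H(d4,55), C(d2,44), G(d3,40), A(d1,27), F(d4,12)
B→slot 2; D→slot 1; E→slot 4; H→slot 3; C skipped; G skipped; A skipped; F skipped.
4 of 8 scheduled.

4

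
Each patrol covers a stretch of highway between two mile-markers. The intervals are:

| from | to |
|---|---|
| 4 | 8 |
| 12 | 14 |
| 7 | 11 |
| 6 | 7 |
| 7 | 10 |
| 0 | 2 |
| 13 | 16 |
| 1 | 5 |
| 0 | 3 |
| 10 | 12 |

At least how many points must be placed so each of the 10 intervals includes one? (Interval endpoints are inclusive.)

Sort by right endpoint; whenever an interval is uncovered, place a point at its right end.
Sorted: [0,2] [0,3] [1,5] [6,7] [4,8] [7,10] [7,11] [10,12] [12,14] [13,16]
{[0,2],[0,3],[1,5]} hit by 2; {[6,7],[4,8],[7,10],[7,11]} hit by 7; {[10,12],[12,14]} hit by 12; {[13,16]} hit by 16.
Points: 2, 7, 12, 16 (4 total).

4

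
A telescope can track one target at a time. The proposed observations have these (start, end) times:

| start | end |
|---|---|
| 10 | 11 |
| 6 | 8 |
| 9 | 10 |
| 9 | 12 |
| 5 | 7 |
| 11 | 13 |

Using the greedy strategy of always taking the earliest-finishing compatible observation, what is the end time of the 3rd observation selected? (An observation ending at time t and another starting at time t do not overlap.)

Order by finish time; keep every interval that doesn't clash with the previous kept one.
By end time: (5,7), (6,8), (9,10), (10,11), (9,12), (11,13).
Pick (5,7); next start ≥ 7 → (9,10); next start ≥ 10 → (10,11); next start ≥ 11 → (11,13).
Selected: (5,7) (9,10) (10,11) (11,13)

11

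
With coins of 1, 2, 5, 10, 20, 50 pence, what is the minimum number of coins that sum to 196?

196 = 3×50 + 2×20 + 1×5 + 1×1
Total coins = 3 + 2 + 1 + 1 = 7

7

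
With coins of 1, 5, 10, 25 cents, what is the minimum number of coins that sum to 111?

6

Use the largest denomination that fits, subtract, and repeat.
111 = 4×25 + 1×10 + 1×1
Total coins = 4 + 1 + 1 = 6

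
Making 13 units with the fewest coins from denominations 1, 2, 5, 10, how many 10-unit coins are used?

1

13 = 1×10 + 1×2 + 1×1
Count of 10: 1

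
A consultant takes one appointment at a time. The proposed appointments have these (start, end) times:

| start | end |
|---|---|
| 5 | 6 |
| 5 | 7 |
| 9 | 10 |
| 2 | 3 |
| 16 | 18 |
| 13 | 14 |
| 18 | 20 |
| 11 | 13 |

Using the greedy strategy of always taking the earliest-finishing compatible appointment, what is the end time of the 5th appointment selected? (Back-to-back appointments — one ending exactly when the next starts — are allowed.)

14

Sort by end time and greedily take each interval whose start is ≥ the last chosen end.
By end time: (2,3), (5,6), (5,7), (9,10), (11,13), (13,14), (16,18), (18,20).
Pick (2,3); next start ≥ 3 → (5,6); next start ≥ 6 → (9,10); next start ≥ 10 → (11,13); next start ≥ 13 → (13,14); next start ≥ 14 → (16,18); next start ≥ 18 → (18,20).
Selected: (2,3) (5,6) (9,10) (11,13) (13,14) (16,18) (18,20)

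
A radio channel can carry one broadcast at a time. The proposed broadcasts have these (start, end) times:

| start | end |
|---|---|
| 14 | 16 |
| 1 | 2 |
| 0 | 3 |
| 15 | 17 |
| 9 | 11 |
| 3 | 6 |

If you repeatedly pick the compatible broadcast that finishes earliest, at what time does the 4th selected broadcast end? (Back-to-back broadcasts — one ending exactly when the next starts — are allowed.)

16

Sorted by end: (1,2)  (0,3)  (3,6)  (9,11)  (14,16)  (15,17)
take (1,2); take (3,6); take (9,11); take (14,16).
Selected: (1,2) (3,6) (9,11) (14,16)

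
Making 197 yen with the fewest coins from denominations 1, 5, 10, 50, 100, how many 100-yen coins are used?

Greedy: take as many of the largest coin as possible, then repeat with the remainder.
197 = 1×100 + 1×50 + 4×10 + 1×5 + 2×1
Count of 100: 1

1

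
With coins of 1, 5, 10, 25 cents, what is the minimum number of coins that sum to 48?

6

Use the largest denomination that fits, subtract, and repeat.
48 − 1×25→23 − 2×10→3 − 3×1→0
Total coins = 1 + 2 + 3 = 6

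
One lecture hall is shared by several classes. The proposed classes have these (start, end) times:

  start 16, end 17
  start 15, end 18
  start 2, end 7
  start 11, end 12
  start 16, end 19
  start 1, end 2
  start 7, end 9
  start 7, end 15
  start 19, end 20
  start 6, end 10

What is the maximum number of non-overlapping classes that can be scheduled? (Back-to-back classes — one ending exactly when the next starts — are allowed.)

6

By end time: (1,2), (2,7), (7,9), (6,10), (11,12), (7,15), (16,17), (15,18), (16,19), (19,20).
Pick (1,2); next start ≥ 2 → (2,7); next start ≥ 7 → (7,9); next start ≥ 9 → (11,12); next start ≥ 12 → (16,17); next start ≥ 17 → (19,20).
Selected 6 classes.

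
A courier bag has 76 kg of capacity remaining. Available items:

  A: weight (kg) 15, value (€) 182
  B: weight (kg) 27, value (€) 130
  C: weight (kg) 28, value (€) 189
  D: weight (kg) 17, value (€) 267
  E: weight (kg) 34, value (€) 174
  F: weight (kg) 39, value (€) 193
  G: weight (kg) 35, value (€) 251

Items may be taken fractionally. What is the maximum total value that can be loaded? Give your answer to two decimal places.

Ratios (sorted): D 15.71, A 12.13, G 7.17, C 6.75, E 5.12, F 4.95, B 4.81
take D (17 @ 267); take A (15 @ 182); take G (35 @ 251); take 9/28 of C → 60.75. Capacity used 76/76.
Total value = 760.75

760.75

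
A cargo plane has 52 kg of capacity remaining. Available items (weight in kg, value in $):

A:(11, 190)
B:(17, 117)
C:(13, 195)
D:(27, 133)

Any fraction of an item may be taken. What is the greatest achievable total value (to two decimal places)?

556.19

Greedy by value/weight ratio, highest first.
Order: A (190/11=17.27) > C (195/13=15.00) > B (117/17=6.88) > D (133/27=4.93)
Fill: take A (11 @ 190) → take C (13 @ 195) → take B (17 @ 117) → take 11/27 of D → 54.19; 52/52 used.
Total value = 556.19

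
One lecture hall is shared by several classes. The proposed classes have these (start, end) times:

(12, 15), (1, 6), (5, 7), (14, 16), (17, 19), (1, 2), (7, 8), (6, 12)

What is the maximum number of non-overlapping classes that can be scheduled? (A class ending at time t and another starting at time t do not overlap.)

5

Greedy by earliest finish: after sorting by end time, pick each interval compatible with the last pick.
By end time: (1,2), (1,6), (5,7), (7,8), (6,12), (12,15), (14,16), (17,19).
Pick (1,2); next start ≥ 2 → (5,7); next start ≥ 7 → (7,8); next start ≥ 8 → (12,15); next start ≥ 15 → (17,19).
Selected 5 classes.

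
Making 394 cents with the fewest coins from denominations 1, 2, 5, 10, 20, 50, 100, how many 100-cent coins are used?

394 = 3×100 + 1×50 + 2×20 + 2×2
Count of 100: 3

3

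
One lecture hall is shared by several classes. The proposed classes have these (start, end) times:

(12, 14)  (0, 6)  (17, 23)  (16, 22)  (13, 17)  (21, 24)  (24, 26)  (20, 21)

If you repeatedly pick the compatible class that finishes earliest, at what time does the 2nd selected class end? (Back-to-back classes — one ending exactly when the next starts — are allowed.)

14

Sorted by end: (0,6)  (12,14)  (13,17)  (20,21)  (16,22)  (17,23)  (21,24)  (24,26)
take (0,6); take (12,14); take (20,21); skip (16,22); take (21,24); take (24,26).
Selected: (0,6) (12,14) (20,21) (21,24) (24,26)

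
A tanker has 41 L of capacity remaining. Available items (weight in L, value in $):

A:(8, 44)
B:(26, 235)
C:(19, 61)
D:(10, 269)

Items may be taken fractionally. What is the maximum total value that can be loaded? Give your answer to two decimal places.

Greedy by value/weight ratio, highest first.
Order: D (269/10=26.90) > B (235/26=9.04) > A (44/8=5.50) > C (61/19=3.21)
Fill: take D (10 @ 269) → take B (26 @ 235) → take 5/8 of A → 27.50; 41/41 used.
Total value = 531.50

531.50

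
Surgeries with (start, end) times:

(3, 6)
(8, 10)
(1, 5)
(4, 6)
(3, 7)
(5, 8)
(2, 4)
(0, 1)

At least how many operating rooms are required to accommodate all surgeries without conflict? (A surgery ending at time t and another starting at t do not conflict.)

4

Count concurrent intervals with a sweep; the peak is the room count.
starts: [0, 1, 2, 3, 3, 4, 5, 8]
ends:   [1, 4, 5, 6, 6, 7, 8, 10]
s0→1 e1→0 s1→1 s2→2 s3→3 s3→4  — peak 4.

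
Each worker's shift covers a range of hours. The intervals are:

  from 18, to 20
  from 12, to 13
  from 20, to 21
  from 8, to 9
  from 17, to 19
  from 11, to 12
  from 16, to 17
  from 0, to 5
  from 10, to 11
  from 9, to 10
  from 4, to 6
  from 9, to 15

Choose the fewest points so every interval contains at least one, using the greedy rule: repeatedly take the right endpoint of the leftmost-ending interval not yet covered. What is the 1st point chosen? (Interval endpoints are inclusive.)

5

Process intervals by earliest right end; each time one isn't hit yet, stab at its right endpoint.
By right end: [0,5]  [4,6]  [8,9]  [9,10]  [10,11]  [11,12]  [12,13]  [9,15]  [16,17]  [17,19]  [18,20]  [20,21]
[0,5] uncovered → point at 5; [8,9] uncovered → point at 9; [10,11] uncovered → point at 11; [12,13] uncovered → point at 13; [16,17] uncovered → point at 17; [18,20] uncovered → point at 20.
Points: 5, 9, 11, 13, 17, 20 (6 total).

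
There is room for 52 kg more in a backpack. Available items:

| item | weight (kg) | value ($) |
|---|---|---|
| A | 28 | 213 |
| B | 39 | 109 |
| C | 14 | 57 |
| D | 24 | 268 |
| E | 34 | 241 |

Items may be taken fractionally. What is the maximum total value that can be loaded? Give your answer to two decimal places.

Greedy by value/weight ratio, highest first.
Order: D (268/24=11.17) > A (213/28=7.61) > E (241/34=7.09) > C (57/14=4.07) > B (109/39=2.79)
Fill: take D (24 @ 268) → take A (28 @ 213); 52/52 used.
Total value = 481.00

481.00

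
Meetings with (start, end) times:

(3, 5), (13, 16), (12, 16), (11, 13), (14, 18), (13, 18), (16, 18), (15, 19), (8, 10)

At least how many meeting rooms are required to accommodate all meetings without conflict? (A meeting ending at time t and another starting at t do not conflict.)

5

starts: [3, 8, 11, 12, 13, 13, 14, 15, 16]
ends:   [5, 10, 13, 16, 16, 18, 18, 18, 19]
s3→1 e5→0 s8→1 e10→0 s11→1 s12→2 e13→1 s13→2 s13→3 s14→4 s15→5  — peak 5.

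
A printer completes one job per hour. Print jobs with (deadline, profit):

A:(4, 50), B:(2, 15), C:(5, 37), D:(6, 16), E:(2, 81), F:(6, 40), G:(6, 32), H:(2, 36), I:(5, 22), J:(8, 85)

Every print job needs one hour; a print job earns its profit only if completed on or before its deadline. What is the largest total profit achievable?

Sort by profit descending; place each in the latest free slot ≤ its deadline.
By profit: J(d8,85), E(d2,81), A(d4,50), F(d6,40), C(d5,37), H(d2,36), G(d6,32), I(d5,22), D(d6,16), B(d2,15)
J→slot 8; E→slot 2; A→slot 4; F→slot 6; C→slot 5; H→slot 1; G→slot 3; I skipped; D skipped; B skipped.
Profit = 36 + 81 + 32 + 50 + 37 + 40 + 85 = 361

361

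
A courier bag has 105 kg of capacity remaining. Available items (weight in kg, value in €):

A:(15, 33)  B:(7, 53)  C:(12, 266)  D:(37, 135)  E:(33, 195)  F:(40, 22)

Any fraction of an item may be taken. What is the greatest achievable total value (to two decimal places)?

Greedy by value/weight ratio, highest first.
Order: C (266/12=22.17) > B (53/7=7.57) > E (195/33=5.91) > D (135/37=3.65) > A (33/15=2.20) > F (22/40=0.55)
Fill: take C (12 @ 266) → take B (7 @ 53) → take E (33 @ 195) → take D (37 @ 135) → take A (15 @ 33) → take 1/40 of F → 0.55; 105/105 used.
Total value = 682.55

682.55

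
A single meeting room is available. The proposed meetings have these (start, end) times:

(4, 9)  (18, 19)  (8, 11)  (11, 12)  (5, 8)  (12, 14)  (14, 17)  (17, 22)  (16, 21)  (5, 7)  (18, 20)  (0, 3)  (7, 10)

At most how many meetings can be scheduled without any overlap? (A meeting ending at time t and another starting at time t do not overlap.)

7

Sort by end time and greedily take each interval whose start is ≥ the last chosen end.
Sorted by end: (0,3)  (5,7)  (5,8)  (4,9)  (7,10)  (8,11)  (11,12)  (12,14)  (14,17)  (18,19)  (18,20)  (16,21)  (17,22)
take (0,3); take (5,7); take (7,10); skip (8,11); take (11,12); take (12,14); take (14,17); take (18,19); skip (16,21); skip (17,22).
Selected 7 meetings.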